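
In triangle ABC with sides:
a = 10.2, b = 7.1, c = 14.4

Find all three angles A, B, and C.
Law of cosines for each angle (a² = 104.04, b² = 50.41, c² = 207.36):
cos(A) = (b² + c² − a²)/(2bc) = (50.41 + 207.36 − 104.04)/(2·7.1·14.4) = 153.73/204.48 ≈ 0.751809  ⇒  A ≈ 41.2526°
cos(B) = (a² + c² − b²)/(2ac) = (104.04 + 207.36 − 50.41)/(2·10.2·14.4) = 260.99/293.76 ≈ 0.888446  ⇒  B ≈ 27.3213°
cos(C) = (a² + b² − c²)/(2ab) = (104.04 + 50.41 − 207.36)/(2·10.2·7.1) = -52.91/144.84 ≈ -0.3653  ⇒  C ≈ 111.426°
Check: A + B + C ≈ 180°

A = 41.25°, B = 27.32°, C = 111.4°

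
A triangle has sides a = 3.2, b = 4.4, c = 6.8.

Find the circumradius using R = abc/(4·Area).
First find the area with Heron's formula.
s = (3.2 + 4.4 + 6.8)/2 = 7.2
Area = √(s(s−a)(s−b)(s−c)) = √(7.2·4·2.8·0.4) ≈ √32.256 ≈ 5.67944
abc = 3.2·4.4·6.8 = 95.744
R = abc/(4·Area) ≈ 95.744/(4·5.67944) = 95.744/22.7177 ≈ 4.2145

R = 4.215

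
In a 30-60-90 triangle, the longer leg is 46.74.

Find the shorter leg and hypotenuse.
In a 30-60-90 triangle the sides are in ratio 1 : √3 : 2, so short leg = long leg/√3 and hypotenuse = 2·(short leg).
Short leg = 46.74/√3 ≈ 46.74/1.73205 ≈ 26.9854
Hypotenuse = 2·26.9854 ≈ 53.9707

Short leg = 26.99, Hypotenuse = 53.97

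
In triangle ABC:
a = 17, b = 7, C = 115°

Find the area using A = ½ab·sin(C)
A = ½·a·b·sin(C) = ½·17·7·sin(115°)
sin(115°) ≈ 0.906308
A ≈ ½·119·0.906308 = 59.5·0.906308 ≈ 53.9253

Area = 53.93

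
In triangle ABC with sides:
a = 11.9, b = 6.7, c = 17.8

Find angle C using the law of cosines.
c² = a² + b² − 2ab·cos(C)  ⇒  cos(C) = (a² + b² − c²)/(2ab)
cos(C) = (11.9² + 6.7² − 17.8²)/(2·11.9·6.7) = (141.61 + 44.89 − 316.84)/159.46 = -130.34/159.46 ≈ -0.817384
C = arccos(-0.817384) ≈ 144.824°

C = 144.8°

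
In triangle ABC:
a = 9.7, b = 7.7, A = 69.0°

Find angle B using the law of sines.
a/sin(A) = b/sin(B)  ⇒  sin(B) = b·sin(A)/a = 7.7·sin(69.0°)/9.7
sin(69.0°) ≈ 0.93358
sin(B) ≈ 7.7·0.93358/9.7 ≈ 7.18857/9.7 ≈ 0.74109
B = arcsin(0.74109) ≈ 47.8243°
(Since b ≤ a we need B ≤ A, so the obtuse alternative 180° − 47.8243° ≈ 132.176° is rejected.)

B = 47.82°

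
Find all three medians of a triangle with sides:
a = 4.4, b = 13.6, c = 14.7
Median formula: m_a = ½√(2b² + 2c² − a²) (and cyclically). a² = 19.36, b² = 184.96, c² = 216.09.
m_a = ½√(2·184.96 + 2·216.09 − 19.36) = ½√782.74 ≈ ½·27.9775 ≈ 13.9887
m_b = ½√(2·19.36 + 2·216.09 − 184.96) = ½√285.94 ≈ ½·16.9098 ≈ 8.45488
m_c = ½√(2·19.36 + 2·184.96 − 216.09) = ½√192.55 ≈ ½·13.8762 ≈ 6.93812

m_a = 13.99, m_b = 8.455, m_c = 6.938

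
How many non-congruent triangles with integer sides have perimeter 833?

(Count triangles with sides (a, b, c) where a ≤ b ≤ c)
Let a ≤ b ≤ c with a + b + c = 833. The only binding inequality is a + b > c, i.e. 833 − c > c, so c < 833/2; and c ≥ 833/3 since c is the largest side.
So 278 ≤ c ≤ 416. For each c, b runs from ⌈(833 − c)/2⌉ up to c (then a = 833 − b − c satisfies 1 ≤ a ≤ b automatically), giving c − ⌈(833 − c)/2⌉ + 1 choices.
Summing over c: 1 + 3 + 4 + 6 + … + 207 + 208  (139 terms, c = 278, …, 416) = 14560
Check (closed form: nearest integer to p²/48 for even p, (p+3)²/48 for odd p): (833+3)²/48 = 836²/48 = 698896/48 ≈ 14560.33 → 14560

14560 triangles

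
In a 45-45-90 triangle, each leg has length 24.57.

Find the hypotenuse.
In a 45-45-90 triangle the sides are in ratio 1 : 1 : √2, so hypotenuse = leg·√2.
Hypotenuse = 24.57·√2 ≈ 24.57·1.41421 ≈ 34.7472

Hypotenuse = 24.57√2 = 34.75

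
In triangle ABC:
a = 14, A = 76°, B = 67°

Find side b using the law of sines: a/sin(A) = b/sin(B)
a/sin(A) = b/sin(B)  ⇒  b = a·sin(B)/sin(A) = 14·sin(67°)/sin(76°)
sin(67°) ≈ 0.920505, sin(76°) ≈ 0.970296
b ≈ 14·0.920505/0.970296 ≈ 12.8871/0.970296 ≈ 13.2816

b = 13.28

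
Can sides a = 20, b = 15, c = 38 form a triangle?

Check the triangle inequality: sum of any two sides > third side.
a + b vs c: 20 + 15 = 35 ≤ 38  ✗
a + c vs b: 20 + 38 = 58 > 15  ✓
b + c vs a: 15 + 38 = 53 > 20  ✓

No: 20 + 15 = 35 is not > 38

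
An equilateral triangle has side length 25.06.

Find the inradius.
r = Area/s with s the semi-perimeter.
Area = (√3/4)·25.06² = (√3/4)·628.0036 ≈ 0.433013·628.0036 ≈ 271.934
s = 3·25.06/2 = 37.59
r ≈ 271.934/37.59 ≈ 7.2342
(Equivalently r = side/(2√3) = 25.06/3.4641 ≈ 7.2342.)

r = 7.234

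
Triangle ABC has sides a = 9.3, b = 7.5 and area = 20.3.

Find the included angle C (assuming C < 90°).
Area = ½·a·b·sin(C)  ⇒  sin(C) = 2·Area/(a·b) = 2·20.3/(9.3·7.5) = 40.6/69.75 ≈ 0.582079
C = arcsin(0.582079) ≈ 35.5969° (taking the acute solution since C < 90°)

C = 35.6°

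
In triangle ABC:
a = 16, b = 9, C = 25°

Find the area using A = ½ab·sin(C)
A = ½·a·b·sin(C) = ½·16·9·sin(25°)
sin(25°) ≈ 0.422618
A ≈ ½·144·0.422618 = 72·0.422618 ≈ 30.4285

Area = 30.43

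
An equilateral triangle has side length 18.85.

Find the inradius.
r = Area/s with s the semi-perimeter.
Area = (√3/4)·18.85² = (√3/4)·355.3225 ≈ 0.433013·355.3225 ≈ 153.859
s = 3·18.85/2 = 28.275
r ≈ 153.859/28.275 ≈ 5.44153
(Equivalently r = side/(2√3) = 18.85/3.4641 ≈ 5.44153.)

r = 5.442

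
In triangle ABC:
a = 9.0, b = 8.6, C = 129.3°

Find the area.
Two sides and the included angle (SAS): A = ½·a·b·sin(C) = ½·9.0·8.6·sin(129.3°)
sin(129.3°) ≈ 0.77384
A ≈ ½·77.4·0.77384 = 38.7·0.77384 ≈ 29.9476

Area = 29.95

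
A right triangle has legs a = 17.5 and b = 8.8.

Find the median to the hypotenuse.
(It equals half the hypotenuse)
Hypotenuse c = √(a² + b²) = √(306.25 + 77.44) = √383.69 ≈ 19.588
Median to hypotenuse = c/2 ≈ 19.588/2 ≈ 9.794

Median = 9.794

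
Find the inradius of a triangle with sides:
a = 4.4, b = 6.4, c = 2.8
r = Area/s where s is the semi-perimeter.
s = (4.4 + 6.4 + 2.8)/2 = 13.6/2 = 6.8
Area = √(s(s−a)(s−b)(s−c)) = √(6.8·2.4·0.4·4) ≈ √26.112 ≈ 5.10999
r ≈ 5.10999/6.8 ≈ 0.751469

r = 0.7515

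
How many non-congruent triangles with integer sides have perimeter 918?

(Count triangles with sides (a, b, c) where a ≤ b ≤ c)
Let a ≤ b ≤ c with a + b + c = 918. The only binding inequality is a + b > c, i.e. 918 − c > c, so c < 918/2; and c ≥ 918/3 since c is the largest side.
So 306 ≤ c ≤ 458. For each c, b runs from ⌈(918 − c)/2⌉ up to c (then a = 918 − b − c satisfies 1 ≤ a ≤ b automatically), giving c − ⌈(918 − c)/2⌉ + 1 choices.
Summing over c: 1 + 2 + 4 + 5 + … + 227 + 229  (153 terms, c = 306, …, 458) = 17557
Check (closed form: nearest integer to p²/48 for even p, (p+3)²/48 for odd p): 918²/48 = 842724/48 ≈ 17556.75 → 17557

17557 triangles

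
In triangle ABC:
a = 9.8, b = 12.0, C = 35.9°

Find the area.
Two sides and the included angle (SAS): A = ½·a·b·sin(C) = ½·9.8·12.0·sin(35.9°)
sin(35.9°) ≈ 0.586372
A ≈ ½·117.6·0.586372 = 58.8·0.586372 ≈ 34.4787

Area = 34.48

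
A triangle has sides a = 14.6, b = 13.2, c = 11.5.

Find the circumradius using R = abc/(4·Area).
First find the area with Heron's formula.
s = (14.6 + 13.2 + 11.5)/2 = 19.65
Area = √(s(s−a)(s−b)(s−c)) = √(19.65·5.05·6.45·8.15) ≈ √5216.4 ≈ 72.2247
abc = 14.6·13.2·11.5 = 2216.28
R = abc/(4·Area) ≈ 2216.28/(4·72.2247) = 2216.28/288.899 ≈ 7.67148

R = 7.671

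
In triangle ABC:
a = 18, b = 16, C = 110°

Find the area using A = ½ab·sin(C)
A = ½·a·b·sin(C) = ½·18·16·sin(110°)
sin(110°) ≈ 0.939693
A ≈ ½·288·0.939693 = 144·0.939693 ≈ 135.316

Area = 135.3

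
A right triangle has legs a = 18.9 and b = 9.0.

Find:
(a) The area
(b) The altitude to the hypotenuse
(a) The legs are perpendicular, so Area = ½·a·b = ½·18.9·9.0 = ½·170.1 = 85.05
(b) Hypotenuse c = √(a² + b²) = √(357.21 + 81) = √438.21 ≈ 20.9335
    Area = ½·c·h_c  ⇒  h_c = 2·Area/c = 170.1/20.9335 ≈ 8.12574

Area = 85.05, h_c = 8.126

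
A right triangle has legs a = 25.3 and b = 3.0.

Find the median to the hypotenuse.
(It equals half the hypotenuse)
Hypotenuse c = √(a² + b²) = √(640.09 + 9) = √649.09 ≈ 25.4772
Median to hypotenuse = c/2 ≈ 25.4772/2 ≈ 12.7386

Median = 12.74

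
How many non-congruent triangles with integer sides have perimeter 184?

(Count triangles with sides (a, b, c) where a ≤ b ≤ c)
Let a ≤ b ≤ c with a + b + c = 184. The only binding inequality is a + b > c, i.e. 184 − c > c, so c < 184/2; and c ≥ 184/3 since c is the largest side.
So 62 ≤ c ≤ 91. For each c, b runs from ⌈(184 − c)/2⌉ up to c (then a = 184 − b − c satisfies 1 ≤ a ≤ b automatically), giving c − ⌈(184 − c)/2⌉ + 1 choices.
Summing over c: 2 + 3 + 5 + 6 + … + 44 + 45  (30 terms, c = 62, …, 91) = 705
Check (closed form: nearest integer to p²/48 for even p, (p+3)²/48 for odd p): 184²/48 = 33856/48 ≈ 705.33 → 705

705 triangles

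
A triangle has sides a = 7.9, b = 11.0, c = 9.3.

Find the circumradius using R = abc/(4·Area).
First find the area with Heron's formula.
s = (7.9 + 11.0 + 9.3)/2 = 14.1
Area = √(s(s−a)(s−b)(s−c)) = √(14.1·6.2·3.1·4.8) ≈ √1300.81 ≈ 36.0667
abc = 7.9·11.0·9.3 = 808.17
R = abc/(4·Area) ≈ 808.17/(4·36.0667) = 808.17/144.267 ≈ 5.60191

R = 5.602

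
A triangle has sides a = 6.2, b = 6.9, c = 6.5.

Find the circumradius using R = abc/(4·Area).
First find the area with Heron's formula.
s = (6.2 + 6.9 + 6.5)/2 = 9.8
Area = √(s(s−a)(s−b)(s−c)) = √(9.8·3.6·2.9·3.3) ≈ √337.63 ≈ 18.3747
abc = 6.2·6.9·6.5 = 278.07
R = abc/(4·Area) ≈ 278.07/(4·18.3747) = 278.07/73.4988 ≈ 3.78333

R = 3.783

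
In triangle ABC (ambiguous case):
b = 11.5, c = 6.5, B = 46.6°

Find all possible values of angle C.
b/sin(B) = c/sin(C)  ⇒  sin(C) = c·sin(B)/b = 6.5·sin(46.6°)/11.5
sin(46.6°) ≈ 0.726575
sin(C) ≈ 6.5·0.726575/11.5 ≈ 4.72274/11.5 ≈ 0.410673
Candidate 1: C₁ = arcsin(0.410673) ≈ 24.2471°  →  A = 180° − 46.6° − 24.2471° ≈ 109.153° > 0, valid
Candidate 2: C₂ = 180° − C₁ ≈ 155.753°  →  A = 180° − 46.6° − 155.753° ≈ -22.3529° ≤ 0, not a valid triangle

C = 24.25° (one solution)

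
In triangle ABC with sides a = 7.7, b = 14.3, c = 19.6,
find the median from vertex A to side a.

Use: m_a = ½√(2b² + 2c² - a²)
m_a = ½√(2·14.3² + 2·19.6² − 7.7²) = ½√(2·204.49 + 2·384.16 − 59.29) = ½√(408.98 + 768.32 − 59.29) = ½√1118.01
√1118.01 ≈ 33.4367, so m_a ≈ 16.7183

m_a = 16.72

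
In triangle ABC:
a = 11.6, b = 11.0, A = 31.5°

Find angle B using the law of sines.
a/sin(A) = b/sin(B)  ⇒  sin(B) = b·sin(A)/a = 11.0·sin(31.5°)/11.6
sin(31.5°) ≈ 0.522499
sin(B) ≈ 11.0·0.522499/11.6 ≈ 5.74748/11.6 ≈ 0.495473
B = arcsin(0.495473) ≈ 29.7009°
(Since b ≤ a we need B ≤ A, so the obtuse alternative 180° − 29.7009° ≈ 150.299° is rejected.)

B = 29.7°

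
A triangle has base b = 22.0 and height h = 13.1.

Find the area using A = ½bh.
A = ½·b·h = ½·22.0·13.1 = ½·288.2 = 144.1

Area = 144.1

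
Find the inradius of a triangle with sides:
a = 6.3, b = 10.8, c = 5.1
r = Area/s where s is the semi-perimeter.
s = (6.3 + 10.8 + 5.1)/2 = 22.2/2 = 11.1
Area = √(s(s−a)(s−b)(s−c)) = √(11.1·4.8·0.3·6) ≈ √95.904 ≈ 9.79306
r ≈ 9.79306/11.1 ≈ 0.882258

r = 0.8823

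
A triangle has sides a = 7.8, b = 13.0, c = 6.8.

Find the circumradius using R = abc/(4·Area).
First find the area with Heron's formula.
s = (7.8 + 13.0 + 6.8)/2 = 13.8
Area = √(s(s−a)(s−b)(s−c)) = √(13.8·6·0.8·7) ≈ √463.68 ≈ 21.5332
abc = 7.8·13.0·6.8 = 689.52
R = abc/(4·Area) ≈ 689.52/(4·21.5332) = 689.52/86.1329 ≈ 8.0053

R = 8.005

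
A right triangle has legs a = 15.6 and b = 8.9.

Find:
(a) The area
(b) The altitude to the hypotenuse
(a) The legs are perpendicular, so Area = ½·a·b = ½·15.6·8.9 = ½·138.84 = 69.42
(b) Hypotenuse c = √(a² + b²) = √(243.36 + 79.21) = √322.57 ≈ 17.9602
    Area = ½·c·h_c  ⇒  h_c = 2·Area/c = 138.84/17.9602 ≈ 7.73041

Area = 69.42, h_c = 7.73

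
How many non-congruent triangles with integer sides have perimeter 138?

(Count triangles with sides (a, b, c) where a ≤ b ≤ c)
Let a ≤ b ≤ c with a + b + c = 138. The only binding inequality is a + b > c, i.e. 138 − c > c, so c < 138/2; and c ≥ 138/3 since c is the largest side.
So 46 ≤ c ≤ 68. For each c, b runs from ⌈(138 − c)/2⌉ up to c (then a = 138 − b − c satisfies 1 ≤ a ≤ b automatically), giving c − ⌈(138 − c)/2⌉ + 1 choices.
Summing over c: 1 + 2 + 4 + 5 + … + 32 + 34  (23 terms, c = 46, …, 68) = 397
Check (closed form: nearest integer to p²/48 for even p, (p+3)²/48 for odd p): 138²/48 = 19044/48 ≈ 396.75 → 397

397 triangles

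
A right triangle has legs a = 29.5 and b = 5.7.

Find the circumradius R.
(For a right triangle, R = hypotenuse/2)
Hypotenuse c = √(a² + b²) = √(870.25 + 32.49) = √902.74 ≈ 30.0456
R = c/2 ≈ 30.0456/2 ≈ 15.0228

R = 15.02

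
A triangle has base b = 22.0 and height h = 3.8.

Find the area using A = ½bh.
A = ½·b·h = ½·22.0·3.8 = ½·83.6 = 41.8

Area = 41.8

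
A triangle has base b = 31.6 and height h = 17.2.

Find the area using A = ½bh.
A = ½·b·h = ½·31.6·17.2 = ½·543.52 = 271.76

Area = 271.76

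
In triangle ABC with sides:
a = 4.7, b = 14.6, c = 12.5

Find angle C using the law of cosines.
c² = a² + b² − 2ab·cos(C)  ⇒  cos(C) = (a² + b² − c²)/(2ab)
cos(C) = (4.7² + 14.6² − 12.5²)/(2·4.7·14.6) = (22.09 + 213.16 − 156.25)/137.24 = 79/137.24 ≈ 0.575634
C = arccos(0.575634) ≈ 54.856°

C = 54.86°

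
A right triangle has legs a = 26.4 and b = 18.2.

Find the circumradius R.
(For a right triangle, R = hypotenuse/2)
Hypotenuse c = √(a² + b²) = √(696.96 + 331.24) = √1028.2 ≈ 32.0656
R = c/2 ≈ 32.0656/2 ≈ 16.0328

R = 16.03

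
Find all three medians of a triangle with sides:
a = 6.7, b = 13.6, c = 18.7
Median formula: m_a = ½√(2b² + 2c² − a²) (and cyclically). a² = 44.89, b² = 184.96, c² = 349.69.
m_a = ½√(2·184.96 + 2·349.69 − 44.89) = ½√1024.41 ≈ ½·32.0064 ≈ 16.0032
m_b = ½√(2·44.89 + 2·349.69 − 184.96) = ½√604.2 ≈ ½·24.5805 ≈ 12.2902
m_c = ½√(2·44.89 + 2·184.96 − 349.69) = ½√110.01 ≈ ½·10.4886 ≈ 5.24428

m_a = 16, m_b = 12.29, m_c = 5.244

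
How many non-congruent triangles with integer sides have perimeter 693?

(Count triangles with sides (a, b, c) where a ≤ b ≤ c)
Let a ≤ b ≤ c with a + b + c = 693. The only binding inequality is a + b > c, i.e. 693 − c > c, so c < 693/2; and c ≥ 693/3 since c is the largest side.
So 231 ≤ c ≤ 346. For each c, b runs from ⌈(693 − c)/2⌉ up to c (then a = 693 − b − c satisfies 1 ≤ a ≤ b automatically), giving c − ⌈(693 − c)/2⌉ + 1 choices.
Summing over c: 1 + 2 + 4 + 5 + … + 172 + 173  (116 terms, c = 231, …, 346) = 10092
Check (closed form: nearest integer to p²/48 for even p, (p+3)²/48 for odd p): (693+3)²/48 = 696²/48 = 484416/48 ≈ 10092.00 → 10092

10092 triangles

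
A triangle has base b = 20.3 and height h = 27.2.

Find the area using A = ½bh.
A = ½·b·h = ½·20.3·27.2 = ½·552.16 = 276.08

Area = 276.08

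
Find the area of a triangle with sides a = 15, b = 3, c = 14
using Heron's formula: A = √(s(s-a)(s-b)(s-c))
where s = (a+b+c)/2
s = (15 + 3 + 14)/2 = 32/2 = 16
s − a = 1, s − b = 13, s − c = 2
s(s−a)(s−b)(s−c) = 16·1·13·2 = 416
Area = √416 ≈ 20.3961

s = 16.0, Area = 20.4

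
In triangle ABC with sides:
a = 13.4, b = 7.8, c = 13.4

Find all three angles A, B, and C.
Law of cosines for each angle (a² = 179.56, b² = 60.84, c² = 179.56):
cos(A) = (b² + c² − a²)/(2bc) = (60.84 + 179.56 − 179.56)/(2·7.8·13.4) = 60.84/209.04 ≈ 0.291045  ⇒  A ≈ 73.0795°
cos(B) = (a² + c² − b²)/(2ac) = (179.56 + 179.56 − 60.84)/(2·13.4·13.4) = 298.28/359.12 ≈ 0.830586  ⇒  B ≈ 33.841°
cos(C) = (a² + b² − c²)/(2ab) = (179.56 + 60.84 − 179.56)/(2·13.4·7.8) = 60.84/209.04 ≈ 0.291045  ⇒  C ≈ 73.0795°
Check: A + B + C ≈ 180°

A = 73.08°, B = 33.84°, C = 73.08°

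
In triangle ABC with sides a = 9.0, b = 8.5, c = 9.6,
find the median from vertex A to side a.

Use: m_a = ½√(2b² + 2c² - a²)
m_a = ½√(2·8.5² + 2·9.6² − 9.0²) = ½√(2·72.25 + 2·92.16 − 81) = ½√(144.5 + 184.32 − 81) = ½√247.82
√247.82 ≈ 15.7423, so m_a ≈ 7.87115

m_a = 7.871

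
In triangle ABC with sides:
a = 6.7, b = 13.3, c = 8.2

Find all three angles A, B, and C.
Law of cosines for each angle (a² = 44.89, b² = 176.89, c² = 67.24):
cos(A) = (b² + c² − a²)/(2bc) = (176.89 + 67.24 − 44.89)/(2·13.3·8.2) = 199.24/218.12 ≈ 0.913442  ⇒  A ≈ 24.0145°
cos(B) = (a² + c² − b²)/(2ac) = (44.89 + 67.24 − 176.89)/(2·6.7·8.2) = -64.76/109.88 ≈ -0.58937  ⇒  B ≈ 126.112°
cos(C) = (a² + b² − c²)/(2ab) = (44.89 + 176.89 − 67.24)/(2·6.7·13.3) = 154.54/178.22 ≈ 0.867131  ⇒  C ≈ 29.8731°
Check: A + B + C ≈ 180°

A = 24.01°, B = 126.1°, C = 29.87°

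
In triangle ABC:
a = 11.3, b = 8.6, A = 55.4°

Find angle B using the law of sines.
a/sin(A) = b/sin(B)  ⇒  sin(B) = b·sin(A)/a = 8.6·sin(55.4°)/11.3
sin(55.4°) ≈ 0.823136
sin(B) ≈ 8.6·0.823136/11.3 ≈ 7.07897/11.3 ≈ 0.626458
B = arcsin(0.626458) ≈ 38.7893°
(Since b ≤ a we need B ≤ A, so the obtuse alternative 180° − 38.7893° ≈ 141.211° is rejected.)

B = 38.79°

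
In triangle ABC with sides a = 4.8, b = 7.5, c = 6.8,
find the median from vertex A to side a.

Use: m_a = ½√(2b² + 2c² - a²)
m_a = ½√(2·7.5² + 2·6.8² − 4.8²) = ½√(2·56.25 + 2·46.24 − 23.04) = ½√(112.5 + 92.48 − 23.04) = ½√181.94
√181.94 ≈ 13.4885, so m_a ≈ 6.74426

m_a = 6.744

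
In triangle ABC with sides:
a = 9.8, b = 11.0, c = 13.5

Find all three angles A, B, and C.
Law of cosines for each angle (a² = 96.04, b² = 121, c² = 182.25):
cos(A) = (b² + c² − a²)/(2bc) = (121 + 182.25 − 96.04)/(2·11.0·13.5) = 207.21/297 ≈ 0.697677  ⇒  A ≈ 45.7591°
cos(B) = (a² + c² − b²)/(2ac) = (96.04 + 182.25 − 121)/(2·9.8·13.5) = 157.29/264.6 ≈ 0.594444  ⇒  B ≈ 53.527°
cos(C) = (a² + b² − c²)/(2ab) = (96.04 + 121 − 182.25)/(2·9.8·11.0) = 34.79/215.6 ≈ 0.161364  ⇒  C ≈ 80.7139°
Check: A + B + C ≈ 180°

A = 45.76°, B = 53.53°, C = 80.71°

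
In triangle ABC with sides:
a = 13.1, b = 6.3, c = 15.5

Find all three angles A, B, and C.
Law of cosines for each angle (a² = 171.61, b² = 39.69, c² = 240.25):
cos(A) = (b² + c² − a²)/(2bc) = (39.69 + 240.25 − 171.61)/(2·6.3·15.5) = 108.33/195.3 ≈ 0.554685  ⇒  A ≈ 56.311°
cos(B) = (a² + c² − b²)/(2ac) = (171.61 + 240.25 − 39.69)/(2·13.1·15.5) = 372.17/406.1 ≈ 0.916449  ⇒  B ≈ 23.5876°
cos(C) = (a² + b² − c²)/(2ab) = (171.61 + 39.69 − 240.25)/(2·13.1·6.3) = -28.95/165.06 ≈ -0.175391  ⇒  C ≈ 100.101°
Check: A + B + C ≈ 180°

A = 56.31°, B = 23.59°, C = 100.1°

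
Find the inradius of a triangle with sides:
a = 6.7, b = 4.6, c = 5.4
r = Area/s where s is the semi-perimeter.
s = (6.7 + 4.6 + 5.4)/2 = 16.7/2 = 8.35
Area = √(s(s−a)(s−b)(s−c)) = √(8.35·1.65·3.75·2.95) ≈ √152.414 ≈ 12.3456
r ≈ 12.3456/8.35 ≈ 1.47851

r = 1.479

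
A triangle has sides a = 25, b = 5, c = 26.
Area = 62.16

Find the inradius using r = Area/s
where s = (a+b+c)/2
s = (25 + 5 + 26)/2 = 56/2 = 28
r = Area/s = 62.16/28 ≈ 2.22

r = 2.22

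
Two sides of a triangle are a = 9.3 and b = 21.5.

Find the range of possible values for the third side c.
Triangle inequality: |a − b| < c < a + b
|a − b| = |9.3 − 21.5| = 12.2
a + b = 9.3 + 21.5 = 30.8

12.2 < c < 30.8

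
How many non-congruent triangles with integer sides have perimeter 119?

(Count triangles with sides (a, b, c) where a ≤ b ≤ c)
Let a ≤ b ≤ c with a + b + c = 119. The only binding inequality is a + b > c, i.e. 119 − c > c, so c < 119/2; and c ≥ 119/3 since c is the largest side.
So 40 ≤ c ≤ 59. For each c, b runs from ⌈(119 − c)/2⌉ up to c (then a = 119 − b − c satisfies 1 ≤ a ≤ b automatically), giving c − ⌈(119 − c)/2⌉ + 1 choices.
Summing over c: 1 + 3 + 4 + 6 + … + 28 + 30  (20 terms, c = 40, …, 59) = 310
Check (closed form: nearest integer to p²/48 for even p, (p+3)²/48 for odd p): (119+3)²/48 = 122²/48 = 14884/48 ≈ 310.08 → 310

310 triangles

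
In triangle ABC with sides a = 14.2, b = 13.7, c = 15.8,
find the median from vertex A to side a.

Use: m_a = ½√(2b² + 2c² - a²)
m_a = ½√(2·13.7² + 2·15.8² − 14.2²) = ½√(2·187.69 + 2·249.64 − 201.64) = ½√(375.38 + 499.28 − 201.64) = ½√673.02
√673.02 ≈ 25.9426, so m_a ≈ 12.9713

m_a = 12.97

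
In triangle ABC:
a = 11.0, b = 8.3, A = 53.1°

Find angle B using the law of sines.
a/sin(A) = b/sin(B)  ⇒  sin(B) = b·sin(A)/a = 8.3·sin(53.1°)/11.0
sin(53.1°) ≈ 0.799685
sin(B) ≈ 8.3·0.799685/11.0 ≈ 6.63738/11.0 ≈ 0.603398
B = arcsin(0.603398) ≈ 37.1137°
(Since b ≤ a we need B ≤ A, so the obtuse alternative 180° − 37.1137° ≈ 142.886° is rejected.)

B = 37.11°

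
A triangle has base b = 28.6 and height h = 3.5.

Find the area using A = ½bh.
A = ½·b·h = ½·28.6·3.5 = ½·100.1 = 50.05

Area = 50.05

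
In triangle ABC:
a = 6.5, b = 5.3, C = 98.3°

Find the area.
Two sides and the included angle (SAS): A = ½·a·b·sin(C) = ½·6.5·5.3·sin(98.3°)
sin(98.3°) ≈ 0.989526
A ≈ ½·34.45·0.989526 = 17.225·0.989526 ≈ 17.0446

Area = 17.04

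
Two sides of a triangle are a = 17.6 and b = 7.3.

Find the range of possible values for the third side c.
Triangle inequality: |a − b| < c < a + b
|a − b| = |17.6 − 7.3| = 10.3
a + b = 17.6 + 7.3 = 24.9

10.3 < c < 24.9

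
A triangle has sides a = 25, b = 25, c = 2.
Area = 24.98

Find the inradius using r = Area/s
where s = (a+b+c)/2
s = (25 + 25 + 2)/2 = 52/2 = 26
r = Area/s = 24.98/26 ≈ 0.960769

r = 0.9608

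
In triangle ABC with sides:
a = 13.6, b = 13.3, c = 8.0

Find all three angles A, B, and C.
Law of cosines for each angle (a² = 184.96, b² = 176.89, c² = 64):
cos(A) = (b² + c² − a²)/(2bc) = (176.89 + 64 − 184.96)/(2·13.3·8.0) = 55.93/212.8 ≈ 0.262829  ⇒  A ≈ 74.762°
cos(B) = (a² + c² − b²)/(2ac) = (184.96 + 64 − 176.89)/(2·13.6·8.0) = 72.07/217.6 ≈ 0.331204  ⇒  B ≈ 70.6581°
cos(C) = (a² + b² − c²)/(2ab) = (184.96 + 176.89 − 64)/(2·13.6·13.3) = 297.85/361.76 ≈ 0.823336  ⇒  C ≈ 34.5799°
Check: A + B + C ≈ 180°

A = 74.76°, B = 70.66°, C = 34.58°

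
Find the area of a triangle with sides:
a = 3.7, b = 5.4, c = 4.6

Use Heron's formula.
s = (3.7 + 5.4 + 4.6)/2 = 13.7/2 = 6.85
s − a = 3.15, s − b = 1.45, s − c = 2.25
s(s−a)(s−b)(s−c) = 6.85·3.15·1.45·2.25 ≈ 70.3966
Area = √70.3966 ≈ 8.39027

Area = 8.39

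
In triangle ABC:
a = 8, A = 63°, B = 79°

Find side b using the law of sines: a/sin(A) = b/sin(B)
a/sin(A) = b/sin(B)  ⇒  b = a·sin(B)/sin(A) = 8·sin(79°)/sin(63°)
sin(79°) ≈ 0.981627, sin(63°) ≈ 0.891007
b ≈ 8·0.981627/0.891007 ≈ 7.85302/0.891007 ≈ 8.81365

b = 8.814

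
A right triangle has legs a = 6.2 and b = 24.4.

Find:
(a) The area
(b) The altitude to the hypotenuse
(a) The legs are perpendicular, so Area = ½·a·b = ½·6.2·24.4 = ½·151.28 = 75.64
(b) Hypotenuse c = √(a² + b²) = √(38.44 + 595.36) = √633.8 ≈ 25.1754
    Area = ½·c·h_c  ⇒  h_c = 2·Area/c = 151.28/25.1754 ≈ 6.00904

Area = 75.64, h_c = 6.009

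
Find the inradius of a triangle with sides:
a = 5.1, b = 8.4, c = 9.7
r = Area/s where s is the semi-perimeter.
s = (5.1 + 8.4 + 9.7)/2 = 23.2/2 = 11.6
Area = √(s(s−a)(s−b)(s−c)) = √(11.6·6.5·3.2·1.9) ≈ √458.432 ≈ 21.411
r ≈ 21.411/11.6 ≈ 1.84578

r = 1.846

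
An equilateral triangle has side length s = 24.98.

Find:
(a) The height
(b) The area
(a) The height splits the triangle into two 30-60-90 halves: h = s·√3/2 = 24.98·1.73205/2 ≈ 43.2666/2 ≈ 21.6333
(b) Area = (√3/4)·s² = (√3/4)·24.98² = (√3/4)·624.0004 ≈ 0.433013·624.0004 ≈ 270.2

Height = 21.63, Area = 270.2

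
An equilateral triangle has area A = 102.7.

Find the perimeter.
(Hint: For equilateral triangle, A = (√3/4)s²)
A = (√3/4)s²  ⇒  s² = 4A/√3 = 4·102.7/√3 = 410.8/1.73205 ≈ 237.175
s ≈ √237.175 ≈ 15.4005
Perimeter = 3s ≈ 3·15.4005 ≈ 46.2015

Perimeter = 46.2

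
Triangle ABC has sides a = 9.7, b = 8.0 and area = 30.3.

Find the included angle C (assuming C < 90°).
Area = ½·a·b·sin(C)  ⇒  sin(C) = 2·Area/(a·b) = 2·30.3/(9.7·8.0) = 60.6/77.6 ≈ 0.780928
C = arcsin(0.780928) ≈ 51.3456° (taking the acute solution since C < 90°)

C = 51.35°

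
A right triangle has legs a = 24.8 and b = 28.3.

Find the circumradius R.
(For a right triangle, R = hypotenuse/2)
Hypotenuse c = √(a² + b²) = √(615.04 + 800.89) = √1415.93 ≈ 37.6288
R = c/2 ≈ 37.6288/2 ≈ 18.8144

R = 18.81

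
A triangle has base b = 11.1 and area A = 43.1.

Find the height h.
A = ½·b·h  ⇒  h = 2A/b = 2·43.1/11.1 = 86.2/11.1 ≈ 7.76577

h = 7.766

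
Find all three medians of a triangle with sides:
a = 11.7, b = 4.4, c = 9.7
Median formula: m_a = ½√(2b² + 2c² − a²) (and cyclically). a² = 136.89, b² = 19.36, c² = 94.09.
m_a = ½√(2·19.36 + 2·94.09 − 136.89) = ½√90.01 ≈ ½·9.48736 ≈ 4.74368
m_b = ½√(2·136.89 + 2·94.09 − 19.36) = ½√442.6 ≈ ½·21.0381 ≈ 10.519
m_c = ½√(2·136.89 + 2·19.36 − 94.09) = ½√218.41 ≈ ½·14.7787 ≈ 7.38935

m_a = 4.744, m_b = 10.52, m_c = 7.389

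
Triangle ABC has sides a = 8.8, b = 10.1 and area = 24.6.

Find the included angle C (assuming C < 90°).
Area = ½·a·b·sin(C)  ⇒  sin(C) = 2·Area/(a·b) = 2·24.6/(8.8·10.1) = 49.2/88.88 ≈ 0.553555
C = arcsin(0.553555) ≈ 33.6113° (taking the acute solution since C < 90°)

C = 33.61°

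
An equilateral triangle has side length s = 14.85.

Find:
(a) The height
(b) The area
(a) The height splits the triangle into two 30-60-90 halves: h = s·√3/2 = 14.85·1.73205/2 ≈ 25.721/2 ≈ 12.8605
(b) Area = (√3/4)·s² = (√3/4)·14.85² = (√3/4)·220.5225 ≈ 0.433013·220.5225 ≈ 95.489

Height = 12.86, Area = 95.49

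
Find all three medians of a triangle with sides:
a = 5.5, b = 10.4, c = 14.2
Median formula: m_a = ½√(2b² + 2c² − a²) (and cyclically). a² = 30.25, b² = 108.16, c² = 201.64.
m_a = ½√(2·108.16 + 2·201.64 − 30.25) = ½√589.35 ≈ ½·24.2765 ≈ 12.1383
m_b = ½√(2·30.25 + 2·201.64 − 108.16) = ½√355.62 ≈ ½·18.8579 ≈ 9.42894
m_c = ½√(2·30.25 + 2·108.16 − 201.64) = ½√75.18 ≈ ½·8.67064 ≈ 4.33532

m_a = 12.14, m_b = 9.429, m_c = 4.335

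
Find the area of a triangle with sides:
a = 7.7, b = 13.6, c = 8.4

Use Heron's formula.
s = (7.7 + 13.6 + 8.4)/2 = 29.7/2 = 14.85
s − a = 7.15, s − b = 1.25, s − c = 6.45
s(s−a)(s−b)(s−c) = 14.85·7.15·1.25·6.45 ≈ 856.056
Area = √856.056 ≈ 29.2584

Area = 29.26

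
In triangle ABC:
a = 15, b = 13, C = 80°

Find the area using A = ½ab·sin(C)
A = ½·a·b·sin(C) = ½·15·13·sin(80°)
sin(80°) ≈ 0.984808
A ≈ ½·195·0.984808 = 97.5·0.984808 ≈ 96.0188

Area = 96.02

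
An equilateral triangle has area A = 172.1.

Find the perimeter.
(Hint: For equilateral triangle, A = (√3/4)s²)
A = (√3/4)s²  ⇒  s² = 4A/√3 = 4·172.1/√3 = 688.4/1.73205 ≈ 397.448
s ≈ √397.448 ≈ 19.9361
Perimeter = 3s ≈ 3·19.9361 ≈ 59.8083

Perimeter = 59.81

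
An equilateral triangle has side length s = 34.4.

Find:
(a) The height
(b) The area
(a) The height splits the triangle into two 30-60-90 halves: h = s·√3/2 = 34.4·1.73205/2 ≈ 59.5825/2 ≈ 29.7913
(b) Area = (√3/4)·s² = (√3/4)·34.4² = (√3/4)·1183.36 ≈ 0.433013·1183.36 ≈ 512.41

Height = 29.79, Area = 512.4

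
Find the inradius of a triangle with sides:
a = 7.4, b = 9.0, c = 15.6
r = Area/s where s is the semi-perimeter.
s = (7.4 + 9.0 + 15.6)/2 = 32/2 = 16
Area = √(s(s−a)(s−b)(s−c)) = √(16·8.6·7·0.4) ≈ √385.28 ≈ 19.6286
r ≈ 19.6286/16 ≈ 1.22678

r = 1.227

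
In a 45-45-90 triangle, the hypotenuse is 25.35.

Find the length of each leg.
In a 45-45-90 triangle hypotenuse = leg·√2, so leg = hypotenuse/√2.
Leg = 25.35/√2 ≈ 25.35/1.41421 ≈ 17.9252

Each leg = 17.93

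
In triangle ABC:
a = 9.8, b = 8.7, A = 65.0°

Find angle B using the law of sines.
a/sin(A) = b/sin(B)  ⇒  sin(B) = b·sin(A)/a = 8.7·sin(65.0°)/9.8
sin(65.0°) ≈ 0.906308
sin(B) ≈ 8.7·0.906308/9.8 ≈ 7.88488/9.8 ≈ 0.804579
B = arcsin(0.804579) ≈ 53.5697°
(Since b ≤ a we need B ≤ A, so the obtuse alternative 180° − 53.5697° ≈ 126.43° is rejected.)

B = 53.57°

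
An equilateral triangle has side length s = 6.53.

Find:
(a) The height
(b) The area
(a) The height splits the triangle into two 30-60-90 halves: h = s·√3/2 = 6.53·1.73205/2 ≈ 11.3103/2 ≈ 5.65515
(b) Area = (√3/4)·s² = (√3/4)·6.53² = (√3/4)·42.6409 ≈ 0.433013·42.6409 ≈ 18.4641

Height = 5.655, Area = 18.46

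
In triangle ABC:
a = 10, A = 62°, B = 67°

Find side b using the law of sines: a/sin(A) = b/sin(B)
a/sin(A) = b/sin(B)  ⇒  b = a·sin(B)/sin(A) = 10·sin(67°)/sin(62°)
sin(67°) ≈ 0.920505, sin(62°) ≈ 0.882948
b ≈ 10·0.920505/0.882948 ≈ 9.20505/0.882948 ≈ 10.4254

b = 10.43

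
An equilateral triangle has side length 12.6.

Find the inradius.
r = Area/s with s the semi-perimeter.
Area = (√3/4)·12.6² = (√3/4)·158.76 ≈ 0.433013·158.76 ≈ 68.7451
s = 3·12.6/2 = 18.9
r ≈ 68.7451/18.9 ≈ 3.63731
(Equivalently r = side/(2√3) = 12.6/3.4641 ≈ 3.63731.)

r = 3.637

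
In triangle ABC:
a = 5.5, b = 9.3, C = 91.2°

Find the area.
Two sides and the included angle (SAS): A = ½·a·b·sin(C) = ½·5.5·9.3·sin(91.2°)
sin(91.2°) ≈ 0.999781
A ≈ ½·51.15·0.999781 = 25.575·0.999781 ≈ 25.5694

Area = 25.57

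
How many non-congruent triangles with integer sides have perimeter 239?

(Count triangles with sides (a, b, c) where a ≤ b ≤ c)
Let a ≤ b ≤ c with a + b + c = 239. The only binding inequality is a + b > c, i.e. 239 − c > c, so c < 239/2; and c ≥ 239/3 since c is the largest side.
So 80 ≤ c ≤ 119. For each c, b runs from ⌈(239 − c)/2⌉ up to c (then a = 239 − b − c satisfies 1 ≤ a ≤ b automatically), giving c − ⌈(239 − c)/2⌉ + 1 choices.
Summing over c: 1 + 3 + 4 + 6 + … + 58 + 60  (40 terms, c = 80, …, 119) = 1220
Check (closed form: nearest integer to p²/48 for even p, (p+3)²/48 for odd p): (239+3)²/48 = 242²/48 = 58564/48 ≈ 1220.08 → 1220

1220 triangles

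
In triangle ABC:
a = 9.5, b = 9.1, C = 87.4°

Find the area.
Two sides and the included angle (SAS): A = ½·a·b·sin(C) = ½·9.5·9.1·sin(87.4°)
sin(87.4°) ≈ 0.998971
A ≈ ½·86.45·0.998971 = 43.225·0.998971 ≈ 43.1805

Area = 43.18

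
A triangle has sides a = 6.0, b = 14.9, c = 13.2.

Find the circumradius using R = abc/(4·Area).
First find the area with Heron's formula.
s = (6.0 + 14.9 + 13.2)/2 = 17.05
Area = √(s(s−a)(s−b)(s−c)) = √(17.05·11.05·2.15·3.85) ≈ √1559.5 ≈ 39.4905
abc = 6.0·14.9·13.2 = 1180.08
R = abc/(4·Area) ≈ 1180.08/(4·39.4905) = 1180.08/157.962 ≈ 7.47065

R = 7.471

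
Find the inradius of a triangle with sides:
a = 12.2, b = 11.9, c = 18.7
r = Area/s where s is the semi-perimeter.
s = (12.2 + 11.9 + 18.7)/2 = 42.8/2 = 21.4
Area = √(s(s−a)(s−b)(s−c)) = √(21.4·9.2·9.5·2.7) ≈ √5049.97 ≈ 71.0632
r ≈ 71.0632/21.4 ≈ 3.32071

r = 3.321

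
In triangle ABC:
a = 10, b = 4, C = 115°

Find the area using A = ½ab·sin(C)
A = ½·a·b·sin(C) = ½·10·4·sin(115°)
sin(115°) ≈ 0.906308
A ≈ ½·40·0.906308 = 20·0.906308 ≈ 18.1262

Area = 18.13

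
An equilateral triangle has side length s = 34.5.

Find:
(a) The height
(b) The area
(a) The height splits the triangle into two 30-60-90 halves: h = s·√3/2 = 34.5·1.73205/2 ≈ 59.7558/2 ≈ 29.8779
(b) Area = (√3/4)·s² = (√3/4)·34.5² = (√3/4)·1190.25 ≈ 0.433013·1190.25 ≈ 515.393

Height = 29.88, Area = 515.4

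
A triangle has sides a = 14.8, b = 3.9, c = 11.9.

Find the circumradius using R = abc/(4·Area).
First find the area with Heron's formula.
s = (14.8 + 3.9 + 11.9)/2 = 15.3
Area = √(s(s−a)(s−b)(s−c)) = √(15.3·0.5·11.4·3.4) ≈ √296.514 ≈ 17.2196
abc = 14.8·3.9·11.9 = 686.868
R = abc/(4·Area) ≈ 686.868/(4·17.2196) = 686.868/68.8783 ≈ 9.97219

R = 9.972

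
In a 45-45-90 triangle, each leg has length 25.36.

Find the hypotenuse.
In a 45-45-90 triangle the sides are in ratio 1 : 1 : √2, so hypotenuse = leg·√2.
Hypotenuse = 25.36·√2 ≈ 25.36·1.41421 ≈ 35.8645

Hypotenuse = 25.36√2 = 35.86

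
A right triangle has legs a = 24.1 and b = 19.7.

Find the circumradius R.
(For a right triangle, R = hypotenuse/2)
Hypotenuse c = √(a² + b²) = √(580.81 + 388.09) = √968.9 ≈ 31.1272
R = c/2 ≈ 31.1272/2 ≈ 15.5636

R = 15.56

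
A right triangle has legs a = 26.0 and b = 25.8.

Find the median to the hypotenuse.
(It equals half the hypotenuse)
Hypotenuse c = √(a² + b²) = √(676 + 665.64) = √1341.64 ≈ 36.6284
Median to hypotenuse = c/2 ≈ 36.6284/2 ≈ 18.3142

Median = 18.31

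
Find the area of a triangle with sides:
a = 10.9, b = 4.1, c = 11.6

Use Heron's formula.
s = (10.9 + 4.1 + 11.6)/2 = 26.6/2 = 13.3
s − a = 2.4, s − b = 9.2, s − c = 1.7
s(s−a)(s−b)(s−c) = 13.3·2.4·9.2·1.7 ≈ 499.229
Area = √499.229 ≈ 22.3434

Area = 22.34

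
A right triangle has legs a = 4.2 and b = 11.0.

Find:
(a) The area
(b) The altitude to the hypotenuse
(a) The legs are perpendicular, so Area = ½·a·b = ½·4.2·11.0 = ½·46.2 = 23.1
(b) Hypotenuse c = √(a² + b²) = √(17.64 + 121) = √138.64 ≈ 11.7745
    Area = ½·c·h_c  ⇒  h_c = 2·Area/c = 46.2/11.7745 ≈ 3.92372

Area = 23.1, h_c = 3.924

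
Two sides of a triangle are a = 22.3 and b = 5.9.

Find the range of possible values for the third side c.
Triangle inequality: |a − b| < c < a + b
|a − b| = |22.3 − 5.9| = 16.4
a + b = 22.3 + 5.9 = 28.2

16.4 < c < 28.2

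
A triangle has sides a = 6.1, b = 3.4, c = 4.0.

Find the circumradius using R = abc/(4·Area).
First find the area with Heron's formula.
s = (6.1 + 3.4 + 4.0)/2 = 6.75
Area = √(s(s−a)(s−b)(s−c)) = √(6.75·0.65·3.35·2.75) ≈ √40.4198 ≈ 6.35766
abc = 6.1·3.4·4.0 = 82.96
R = abc/(4·Area) ≈ 82.96/(4·6.35766) = 82.96/25.4306 ≈ 3.26221

R = 3.262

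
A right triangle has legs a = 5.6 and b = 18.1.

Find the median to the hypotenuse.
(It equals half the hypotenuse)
Hypotenuse c = √(a² + b²) = √(31.36 + 327.61) = √358.97 ≈ 18.9465
Median to hypotenuse = c/2 ≈ 18.9465/2 ≈ 9.47325

Median = 9.473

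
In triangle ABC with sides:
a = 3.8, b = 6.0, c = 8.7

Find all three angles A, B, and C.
Law of cosines for each angle (a² = 14.44, b² = 36, c² = 75.69):
cos(A) = (b² + c² − a²)/(2bc) = (36 + 75.69 − 14.44)/(2·6.0·8.7) = 97.25/104.4 ≈ 0.931513  ⇒  A ≈ 21.328°
cos(B) = (a² + c² − b²)/(2ac) = (14.44 + 75.69 − 36)/(2·3.8·8.7) = 54.13/66.12 ≈ 0.818663  ⇒  B ≈ 35.0488°
cos(C) = (a² + b² − c²)/(2ab) = (14.44 + 36 − 75.69)/(2·3.8·6.0) = -25.25/45.6 ≈ -0.553728  ⇒  C ≈ 123.623°
Check: A + B + C ≈ 180°

A = 21.33°, B = 35.05°, C = 123.6°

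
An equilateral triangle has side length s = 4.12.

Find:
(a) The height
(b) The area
(a) The height splits the triangle into two 30-60-90 halves: h = s·√3/2 = 4.12·1.73205/2 ≈ 7.13605/2 ≈ 3.56802
(b) Area = (√3/4)·s² = (√3/4)·4.12² = (√3/4)·16.9744 ≈ 0.433013·16.9744 ≈ 7.35013

Height = 3.568, Area = 7.35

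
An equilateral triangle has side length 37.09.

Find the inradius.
r = Area/s with s the semi-perimeter.
Area = (√3/4)·37.09² = (√3/4)·1375.6681 ≈ 0.433013·1375.6681 ≈ 595.682
s = 3·37.09/2 = 55.635
r ≈ 595.682/55.635 ≈ 10.707
(Equivalently r = side/(2√3) = 37.09/3.4641 ≈ 10.707.)

r = 10.71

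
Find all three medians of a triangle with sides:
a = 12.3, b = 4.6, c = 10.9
Median formula: m_a = ½√(2b² + 2c² − a²) (and cyclically). a² = 151.29, b² = 21.16, c² = 118.81.
m_a = ½√(2·21.16 + 2·118.81 − 151.29) = ½√128.65 ≈ ½·11.3424 ≈ 5.6712
m_b = ½√(2·151.29 + 2·118.81 − 21.16) = ½√519.04 ≈ ½·22.7824 ≈ 11.3912
m_c = ½√(2·151.29 + 2·21.16 − 118.81) = ½√226.09 ≈ ½·15.0363 ≈ 7.51814

m_a = 5.671, m_b = 11.39, m_c = 7.518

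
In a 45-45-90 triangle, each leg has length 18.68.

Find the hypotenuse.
In a 45-45-90 triangle the sides are in ratio 1 : 1 : √2, so hypotenuse = leg·√2.
Hypotenuse = 18.68·√2 ≈ 18.68·1.41421 ≈ 26.4175

Hypotenuse = 18.68√2 = 26.42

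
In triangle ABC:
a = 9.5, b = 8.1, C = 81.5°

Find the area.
Two sides and the included angle (SAS): A = ½·a·b·sin(C) = ½·9.5·8.1·sin(81.5°)
sin(81.5°) ≈ 0.989016
A ≈ ½·76.95·0.989016 = 38.475·0.989016 ≈ 38.0524

Area = 38.05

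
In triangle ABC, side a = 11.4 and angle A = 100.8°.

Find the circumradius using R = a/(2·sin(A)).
R = a/(2·sin(A)) = 11.4/(2·sin(100.8°))
sin(100.8°) ≈ 0.982287
R ≈ 11.4/(2·0.982287) = 11.4/1.96457 ≈ 5.80278

R = 5.803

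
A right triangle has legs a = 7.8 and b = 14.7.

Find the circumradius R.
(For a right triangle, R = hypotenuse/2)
Hypotenuse c = √(a² + b²) = √(60.84 + 216.09) = √276.93 ≈ 16.6412
R = c/2 ≈ 16.6412/2 ≈ 8.32061

R = 8.321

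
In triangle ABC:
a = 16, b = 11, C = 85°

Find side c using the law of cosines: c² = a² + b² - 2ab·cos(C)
c² = 16² + 11² − 2·16·11·cos(85°)
cos(85°) ≈ 0.0871557
c² ≈ 256 + 121 − 352·(0.0871557) ≈ 377 − 30.6788 ≈ 346.321
c ≈ √346.321 ≈ 18.6097

c = 18.61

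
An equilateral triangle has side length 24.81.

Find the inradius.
r = Area/s with s the semi-perimeter.
Area = (√3/4)·24.81² = (√3/4)·615.5361 ≈ 0.433013·615.5361 ≈ 266.535
s = 3·24.81/2 = 37.215
r ≈ 266.535/37.215 ≈ 7.16203
(Equivalently r = side/(2√3) = 24.81/3.4641 ≈ 7.16203.)

r = 7.162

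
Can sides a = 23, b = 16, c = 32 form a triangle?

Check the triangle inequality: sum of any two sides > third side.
a + b vs c: 23 + 16 = 39 > 32  ✓
a + c vs b: 23 + 32 = 55 > 16  ✓
b + c vs a: 16 + 32 = 48 > 23  ✓

Yes, triangle inequality satisfied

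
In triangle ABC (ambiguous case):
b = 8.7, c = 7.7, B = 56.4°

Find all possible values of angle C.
b/sin(B) = c/sin(C)  ⇒  sin(C) = c·sin(B)/b = 7.7·sin(56.4°)/8.7
sin(56.4°) ≈ 0.832921
sin(C) ≈ 7.7·0.832921/8.7 ≈ 6.41349/8.7 ≈ 0.737183
Candidate 1: C₁ = arcsin(0.737183) ≈ 47.492°  →  A = 180° − 56.4° − 47.492° ≈ 76.108° > 0, valid
Candidate 2: C₂ = 180° − C₁ ≈ 132.508°  →  A = 180° − 56.4° − 132.508° ≈ -8.908° ≤ 0, not a valid triangle

C = 47.49° (one solution)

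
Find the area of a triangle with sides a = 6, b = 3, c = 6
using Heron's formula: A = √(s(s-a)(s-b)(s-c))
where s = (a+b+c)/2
s = (6 + 3 + 6)/2 = 15/2 = 7.5
s − a = 1.5, s − b = 4.5, s − c = 1.5
s(s−a)(s−b)(s−c) = 7.5·1.5·4.5·1.5 = 75.9375
Area = √75.9375 ≈ 8.71421

s = 7.5, Area = 8.714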